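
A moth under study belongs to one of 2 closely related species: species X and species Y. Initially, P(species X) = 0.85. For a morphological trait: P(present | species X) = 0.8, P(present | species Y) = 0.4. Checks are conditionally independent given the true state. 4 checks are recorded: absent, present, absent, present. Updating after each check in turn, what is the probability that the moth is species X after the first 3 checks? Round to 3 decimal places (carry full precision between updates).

0.557

Each posterior becomes the prior for the next update.
After 'absent': P(species X) = 0.2·0.8500 / (0.2·0.8500 + 0.6·0.1500) ≈ 0.6538
After 'present': P(species X) = 0.8·0.6538 / (0.8·0.6538 + 0.4·0.3462) ≈ 0.7907
After 'absent': P(species X) = 0.2·0.7907 / (0.2·0.7907 + 0.6·0.2093) ≈ 0.5574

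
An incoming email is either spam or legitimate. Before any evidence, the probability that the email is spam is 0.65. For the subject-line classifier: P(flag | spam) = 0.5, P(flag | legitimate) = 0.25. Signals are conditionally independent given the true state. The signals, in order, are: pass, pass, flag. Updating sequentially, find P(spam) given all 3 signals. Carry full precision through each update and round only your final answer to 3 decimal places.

After 'pass': P(spam) = 0.5·0.6500 / (0.5·0.6500 + 0.75·0.3500) ≈ 0.5532
After 'pass': P(spam) = 0.5·0.5532 / (0.5·0.5532 + 0.75·0.4468) ≈ 0.4522
After 'flag': P(spam) = 0.5·0.4522 / (0.5·0.4522 + 0.25·0.5478) ≈ 0.6228

0.623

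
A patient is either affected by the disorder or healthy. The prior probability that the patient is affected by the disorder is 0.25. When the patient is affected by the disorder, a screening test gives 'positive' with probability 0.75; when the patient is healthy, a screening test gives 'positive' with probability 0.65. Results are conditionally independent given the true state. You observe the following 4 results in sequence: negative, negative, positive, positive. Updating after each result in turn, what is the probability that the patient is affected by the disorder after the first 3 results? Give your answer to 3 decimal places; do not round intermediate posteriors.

0.164

After 'negative': P(affected) = 0.25·0.2500 / (0.25·0.2500 + 0.35·0.7500) ≈ 0.1923
After 'negative': P(affected) = 0.25·0.1923 / (0.25·0.1923 + 0.35·0.8077) ≈ 0.1453
After 'positive': P(affected) = 0.75·0.1453 / (0.75·0.1453 + 0.65·0.8547) ≈ 0.1640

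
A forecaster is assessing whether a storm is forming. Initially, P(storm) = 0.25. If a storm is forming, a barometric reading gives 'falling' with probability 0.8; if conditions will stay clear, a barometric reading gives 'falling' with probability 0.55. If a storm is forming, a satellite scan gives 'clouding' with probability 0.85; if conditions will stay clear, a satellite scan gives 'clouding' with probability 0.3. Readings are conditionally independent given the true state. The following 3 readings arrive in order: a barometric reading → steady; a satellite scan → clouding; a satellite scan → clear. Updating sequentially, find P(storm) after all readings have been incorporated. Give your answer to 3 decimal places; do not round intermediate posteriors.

0.083

After a barometric reading='steady': P(storm) = 0.2·0.2500 / (0.2·0.2500 + 0.45·0.7500) ≈ 0.1290
After a satellite scan='clouding': P(storm) = 0.85·0.1290 / (0.85·0.1290 + 0.3·0.8710) ≈ 0.2957
After a satellite scan='clear': P(storm) = 0.15·0.2957 / (0.15·0.2957 + 0.7·0.7043) ≈ 0.0825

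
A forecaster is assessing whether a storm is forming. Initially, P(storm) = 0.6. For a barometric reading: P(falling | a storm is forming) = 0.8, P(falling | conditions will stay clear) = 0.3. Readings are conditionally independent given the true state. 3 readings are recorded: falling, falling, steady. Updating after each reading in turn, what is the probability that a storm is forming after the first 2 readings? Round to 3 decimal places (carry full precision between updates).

0.914

After 'falling': P(storm) = 0.8·0.6000 / (0.8·0.6000 + 0.3·0.4000) ≈ 0.8000
After 'falling': P(storm) = 0.8·0.8000 / (0.8·0.8000 + 0.3·0.2000) ≈ 0.9143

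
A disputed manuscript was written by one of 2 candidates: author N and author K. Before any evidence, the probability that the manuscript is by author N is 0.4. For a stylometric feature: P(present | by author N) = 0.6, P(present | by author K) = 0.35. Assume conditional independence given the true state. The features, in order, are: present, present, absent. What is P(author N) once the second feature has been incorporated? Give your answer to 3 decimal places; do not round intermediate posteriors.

Each posterior becomes the prior for the next update.
After 'present': P(author N) = 0.6·0.4000 / (0.6·0.4000 + 0.35·0.6000) ≈ 0.5333
After 'present': P(author N) = 0.6·0.5333 / (0.6·0.5333 + 0.35·0.4667) ≈ 0.6621

0.662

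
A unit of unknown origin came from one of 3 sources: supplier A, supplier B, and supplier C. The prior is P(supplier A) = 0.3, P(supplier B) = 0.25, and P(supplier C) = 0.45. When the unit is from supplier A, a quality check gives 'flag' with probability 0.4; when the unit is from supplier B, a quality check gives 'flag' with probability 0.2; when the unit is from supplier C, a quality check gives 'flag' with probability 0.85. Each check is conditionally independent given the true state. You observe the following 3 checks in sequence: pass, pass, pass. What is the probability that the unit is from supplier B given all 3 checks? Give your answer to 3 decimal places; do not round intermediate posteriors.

After 'pass': normaliser = 0.6·0.3000 + 0.8·0.2500 + 0.15·0.4500; P(supplier A) ≈ 0.4022, P(supplier B) ≈ 0.4469, P(supplier C) ≈ 0.1508
After 'pass': normaliser = 0.6·0.4022 + 0.8·0.4469 + 0.15·0.1508; P(supplier A) ≈ 0.3883, P(supplier B) ≈ 0.5753, P(supplier C) ≈ 0.0364
After 'pass': normaliser = 0.6·0.3883 + 0.8·0.5753 + 0.15·0.0364; P(supplier A) ≈ 0.3335, P(supplier B) ≈ 0.6587, P(supplier C) ≈ 0.0078

0.659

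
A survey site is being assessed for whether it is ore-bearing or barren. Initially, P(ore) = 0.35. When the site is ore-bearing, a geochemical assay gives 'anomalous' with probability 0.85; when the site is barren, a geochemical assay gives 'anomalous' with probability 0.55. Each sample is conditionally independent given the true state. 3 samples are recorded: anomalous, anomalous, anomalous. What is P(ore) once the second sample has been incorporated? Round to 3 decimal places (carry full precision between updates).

0.563

Apply Bayes' rule sequentially, carrying P(ore) forward.
After 'anomalous': P(ore) = 0.85·0.3500 / (0.85·0.3500 + 0.55·0.6500) ≈ 0.4542
After 'anomalous': P(ore) = 0.85·0.4542 / (0.85·0.4542 + 0.55·0.5458) ≈ 0.5626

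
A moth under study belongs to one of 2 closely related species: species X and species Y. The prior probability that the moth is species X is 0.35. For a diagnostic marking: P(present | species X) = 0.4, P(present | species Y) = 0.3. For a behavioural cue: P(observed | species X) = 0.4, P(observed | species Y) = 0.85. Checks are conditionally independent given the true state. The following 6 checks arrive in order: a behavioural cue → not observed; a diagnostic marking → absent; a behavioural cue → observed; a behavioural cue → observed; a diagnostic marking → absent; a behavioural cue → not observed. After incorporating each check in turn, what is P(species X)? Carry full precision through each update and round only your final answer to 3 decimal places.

After a behavioural cue='not observed': P(species X) = 0.6·0.3500 / (0.6·0.3500 + 0.15·0.6500) ≈ 0.6829
After a diagnostic marking='absent': P(species X) = 0.6·0.6829 / (0.6·0.6829 + 0.7·0.3171) ≈ 0.6486
After a behavioural cue='observed': P(species X) = 0.4·0.6486 / (0.4·0.6486 + 0.85·0.3514) ≈ 0.4649
After a behavioural cue='observed': P(species X) = 0.4·0.4649 / (0.4·0.4649 + 0.85·0.5351) ≈ 0.2902
After a diagnostic marking='absent': P(species X) = 0.6·0.2902 / (0.6·0.2902 + 0.7·0.7098) ≈ 0.2595
After a behavioural cue='not observed': P(species X) = 0.6·0.2595 / (0.6·0.2595 + 0.15·0.7405) ≈ 0.5836

0.584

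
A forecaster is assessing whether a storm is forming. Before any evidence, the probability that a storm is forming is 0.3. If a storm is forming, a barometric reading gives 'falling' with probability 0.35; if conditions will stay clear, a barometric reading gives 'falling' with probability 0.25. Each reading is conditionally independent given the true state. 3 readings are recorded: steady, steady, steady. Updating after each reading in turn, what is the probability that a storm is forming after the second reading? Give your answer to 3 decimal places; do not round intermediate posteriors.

After 'steady': P(storm) = 0.65·0.3000 / (0.65·0.3000 + 0.75·0.7000) ≈ 0.2708
After 'steady': P(storm) = 0.65·0.2708 / (0.65·0.2708 + 0.75·0.7292) ≈ 0.2435

0.244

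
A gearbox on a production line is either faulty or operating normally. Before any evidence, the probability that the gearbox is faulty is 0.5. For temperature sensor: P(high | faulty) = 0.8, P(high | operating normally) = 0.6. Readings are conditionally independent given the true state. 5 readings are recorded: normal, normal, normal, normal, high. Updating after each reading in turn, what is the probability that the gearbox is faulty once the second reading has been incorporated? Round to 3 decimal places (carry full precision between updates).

After 'normal': P(faulty) = 0.2·0.5000 / (0.2·0.5000 + 0.4·0.5000) ≈ 0.3333
After 'normal': P(faulty) = 0.2·0.3333 / (0.2·0.3333 + 0.4·0.6667) ≈ 0.2000

0.200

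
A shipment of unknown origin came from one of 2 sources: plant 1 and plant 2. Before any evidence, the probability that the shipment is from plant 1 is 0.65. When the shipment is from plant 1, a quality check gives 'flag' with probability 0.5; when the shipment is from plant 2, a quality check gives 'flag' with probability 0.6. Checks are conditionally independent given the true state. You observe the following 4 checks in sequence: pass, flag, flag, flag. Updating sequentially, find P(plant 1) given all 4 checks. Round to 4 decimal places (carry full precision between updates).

0.5733

Each posterior becomes the prior for the next update.
After 'pass': P(plant 1) = 0.5·0.6500 / (0.5·0.6500 + 0.4·0.3500) ≈ 0.6989
After 'flag': P(plant 1) = 0.5·0.6989 / (0.5·0.6989 + 0.6·0.3011) ≈ 0.6592
After 'flag': P(plant 1) = 0.5·0.6592 / (0.5·0.6592 + 0.6·0.3408) ≈ 0.6172
After 'flag': P(plant 1) = 0.5·0.6172 / (0.5·0.6172 + 0.6·0.3828) ≈ 0.5733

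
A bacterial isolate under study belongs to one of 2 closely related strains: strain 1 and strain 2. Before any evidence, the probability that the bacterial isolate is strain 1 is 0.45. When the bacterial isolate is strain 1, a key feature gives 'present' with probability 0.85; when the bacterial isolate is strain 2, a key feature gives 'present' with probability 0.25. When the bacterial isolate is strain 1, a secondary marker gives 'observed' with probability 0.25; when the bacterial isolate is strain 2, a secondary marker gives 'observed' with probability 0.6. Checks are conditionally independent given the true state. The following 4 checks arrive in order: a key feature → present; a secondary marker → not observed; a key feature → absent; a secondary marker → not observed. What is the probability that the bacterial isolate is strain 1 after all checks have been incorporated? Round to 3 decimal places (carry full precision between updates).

0.662

Each posterior becomes the prior for the next update.
After a key feature='present': P(strain 1) = 0.85·0.4500 / (0.85·0.4500 + 0.25·0.5500) ≈ 0.7356
After a secondary marker='not observed': P(strain 1) = 0.75·0.7356 / (0.75·0.7356 + 0.4·0.2644) ≈ 0.8391
After a key feature='absent': P(strain 1) = 0.15·0.8391 / (0.15·0.8391 + 0.75·0.1609) ≈ 0.5106
After a secondary marker='not observed': P(strain 1) = 0.75·0.5106 / (0.75·0.5106 + 0.4·0.4894) ≈ 0.6617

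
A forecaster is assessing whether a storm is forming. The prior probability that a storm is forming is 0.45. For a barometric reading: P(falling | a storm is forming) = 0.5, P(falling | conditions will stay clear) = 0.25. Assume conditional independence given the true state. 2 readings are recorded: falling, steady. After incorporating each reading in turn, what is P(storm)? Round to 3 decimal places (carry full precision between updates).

0.522

After 'falling': P(storm) = 0.5·0.4500 / (0.5·0.4500 + 0.25·0.5500) ≈ 0.6207
After 'steady': P(storm) = 0.5·0.6207 / (0.5·0.6207 + 0.75·0.3793) ≈ 0.5217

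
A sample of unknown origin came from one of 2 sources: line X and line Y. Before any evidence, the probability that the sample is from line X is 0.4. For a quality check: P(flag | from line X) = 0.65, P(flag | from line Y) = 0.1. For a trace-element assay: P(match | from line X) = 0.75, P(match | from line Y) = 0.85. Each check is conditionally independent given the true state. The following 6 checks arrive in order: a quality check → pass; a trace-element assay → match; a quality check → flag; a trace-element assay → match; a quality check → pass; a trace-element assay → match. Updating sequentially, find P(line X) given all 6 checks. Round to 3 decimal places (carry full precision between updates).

0.310

After a quality check='pass': P(line X) = 0.35·0.4000 / (0.35·0.4000 + 0.9·0.6000) ≈ 0.2059
After a trace-element assay='match': P(line X) = 0.75·0.2059 / (0.75·0.2059 + 0.85·0.7941) ≈ 0.1862
After a quality check='flag': P(line X) = 0.65·0.1862 / (0.65·0.1862 + 0.1·0.8138) ≈ 0.5979
After a trace-element assay='match': P(line X) = 0.75·0.5979 / (0.75·0.5979 + 0.85·0.4021) ≈ 0.5675
After a quality check='pass': P(line X) = 0.35·0.5675 / (0.35·0.5675 + 0.9·0.4325) ≈ 0.3378
After a trace-element assay='match': P(line X) = 0.75·0.3378 / (0.75·0.3378 + 0.85·0.6622) ≈ 0.3104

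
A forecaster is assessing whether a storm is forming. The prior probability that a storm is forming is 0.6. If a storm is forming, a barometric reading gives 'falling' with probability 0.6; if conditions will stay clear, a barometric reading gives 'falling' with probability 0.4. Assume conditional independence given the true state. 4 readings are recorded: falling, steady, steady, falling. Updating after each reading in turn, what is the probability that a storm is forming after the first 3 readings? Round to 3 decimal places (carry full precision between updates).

0.500

After 'falling': P(storm) = 0.6·0.6000 / (0.6·0.6000 + 0.4·0.4000) ≈ 0.6923
After 'steady': P(storm) = 0.4·0.6923 / (0.4·0.6923 + 0.6·0.3077) ≈ 0.6000
After 'steady': P(storm) = 0.4·0.6000 / (0.4·0.6000 + 0.6·0.4000) ≈ 0.5000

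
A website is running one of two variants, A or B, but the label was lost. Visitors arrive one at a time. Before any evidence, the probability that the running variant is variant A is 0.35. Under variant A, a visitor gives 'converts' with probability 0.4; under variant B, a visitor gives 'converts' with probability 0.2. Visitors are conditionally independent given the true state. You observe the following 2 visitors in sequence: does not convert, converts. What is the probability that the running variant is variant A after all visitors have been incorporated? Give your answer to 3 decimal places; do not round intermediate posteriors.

0.447

After 'does not convert': P(A) = 0.6·0.3500 / (0.6·0.3500 + 0.8·0.6500) ≈ 0.2877
After 'converts': P(A) = 0.4·0.2877 / (0.4·0.2877 + 0.2·0.7123) ≈ 0.4468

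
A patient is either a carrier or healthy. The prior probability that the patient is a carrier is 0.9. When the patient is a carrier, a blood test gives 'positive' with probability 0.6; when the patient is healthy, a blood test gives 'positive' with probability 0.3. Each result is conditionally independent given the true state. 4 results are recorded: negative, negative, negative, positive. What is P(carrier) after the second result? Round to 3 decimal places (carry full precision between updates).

After 'negative': P(carrier) = 0.4·0.9000 / (0.4·0.9000 + 0.7·0.1000) ≈ 0.8372
After 'negative': P(carrier) = 0.4·0.8372 / (0.4·0.8372 + 0.7·0.1628) ≈ 0.7461

0.746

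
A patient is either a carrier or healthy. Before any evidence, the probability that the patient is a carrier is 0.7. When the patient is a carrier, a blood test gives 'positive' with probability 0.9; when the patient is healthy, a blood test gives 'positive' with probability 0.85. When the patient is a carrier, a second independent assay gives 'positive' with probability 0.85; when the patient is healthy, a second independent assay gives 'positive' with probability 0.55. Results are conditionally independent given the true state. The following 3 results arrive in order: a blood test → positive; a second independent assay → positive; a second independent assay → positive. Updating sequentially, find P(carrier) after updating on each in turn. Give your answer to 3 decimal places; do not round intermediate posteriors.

Each posterior becomes the prior for the next update.
After a blood test='positive': P(carrier) = 0.9·0.7000 / (0.9·0.7000 + 0.85·0.3000) ≈ 0.7119
After a second independent assay='positive': P(carrier) = 0.85·0.7119 / (0.85·0.7119 + 0.55·0.2881) ≈ 0.7925
After a second independent assay='positive': P(carrier) = 0.85·0.7925 / (0.85·0.7925 + 0.55·0.2075) ≈ 0.8551

0.855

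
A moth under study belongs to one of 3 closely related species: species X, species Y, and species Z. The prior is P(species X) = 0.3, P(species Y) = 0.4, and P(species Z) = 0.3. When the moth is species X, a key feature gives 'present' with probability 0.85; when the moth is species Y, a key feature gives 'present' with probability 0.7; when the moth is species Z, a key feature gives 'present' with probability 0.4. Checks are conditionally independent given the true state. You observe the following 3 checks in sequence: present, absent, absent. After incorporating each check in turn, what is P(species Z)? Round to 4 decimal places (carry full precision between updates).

After 'present': normaliser = 0.85·0.3000 + 0.7·0.4000 + 0.4·0.3000; P(species X) ≈ 0.3893, P(species Y) ≈ 0.4275, P(species Z) ≈ 0.1832
After 'absent': normaliser = 0.15·0.3893 + 0.3·0.4275 + 0.6·0.1832; P(species X) ≈ 0.1969, P(species Y) ≈ 0.4324, P(species Z) ≈ 0.3707
After 'absent': normaliser = 0.15·0.1969 + 0.3·0.4324 + 0.6·0.3707; P(species X) ≈ 0.0774, P(species Y) ≈ 0.3399, P(species Z) ≈ 0.5827

0.5827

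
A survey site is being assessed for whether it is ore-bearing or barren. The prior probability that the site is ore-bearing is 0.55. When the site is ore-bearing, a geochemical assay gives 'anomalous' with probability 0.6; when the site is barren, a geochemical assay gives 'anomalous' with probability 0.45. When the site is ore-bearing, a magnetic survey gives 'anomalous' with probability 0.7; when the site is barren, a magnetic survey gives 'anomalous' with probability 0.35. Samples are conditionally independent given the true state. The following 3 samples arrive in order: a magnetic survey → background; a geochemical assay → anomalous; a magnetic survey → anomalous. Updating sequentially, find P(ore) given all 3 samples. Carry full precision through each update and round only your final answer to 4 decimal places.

0.6007

Apply Bayes' rule sequentially, carrying P(ore) forward.
After a magnetic survey='background': P(ore) = 0.3·0.5500 / (0.3·0.5500 + 0.65·0.4500) ≈ 0.3607
After a geochemical assay='anomalous': P(ore) = 0.6·0.3607 / (0.6·0.3607 + 0.45·0.6393) ≈ 0.4293
After a magnetic survey='anomalous': P(ore) = 0.7·0.4293 / (0.7·0.4293 + 0.35·0.5707) ≈ 0.6007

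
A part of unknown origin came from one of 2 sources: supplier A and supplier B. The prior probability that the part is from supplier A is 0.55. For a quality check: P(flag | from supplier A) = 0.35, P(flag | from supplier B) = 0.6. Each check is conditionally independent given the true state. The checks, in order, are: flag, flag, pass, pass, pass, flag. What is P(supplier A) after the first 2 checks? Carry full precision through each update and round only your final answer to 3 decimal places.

After 'flag': P(supplier A) = 0.35·0.5500 / (0.35·0.5500 + 0.6·0.4500) ≈ 0.4162
After 'flag': P(supplier A) = 0.35·0.4162 / (0.35·0.4162 + 0.6·0.5838) ≈ 0.2937

0.294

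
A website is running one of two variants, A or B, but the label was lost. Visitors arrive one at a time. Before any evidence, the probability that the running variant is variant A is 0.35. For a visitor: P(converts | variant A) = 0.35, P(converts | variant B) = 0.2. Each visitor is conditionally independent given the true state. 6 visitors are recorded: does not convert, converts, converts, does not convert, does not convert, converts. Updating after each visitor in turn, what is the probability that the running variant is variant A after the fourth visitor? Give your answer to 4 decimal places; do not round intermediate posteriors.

After 'does not convert': P(A) = 0.65·0.3500 / (0.65·0.3500 + 0.8·0.6500) ≈ 0.3043
After 'converts': P(A) = 0.35·0.3043 / (0.35·0.3043 + 0.2·0.6957) ≈ 0.4336
After 'converts': P(A) = 0.35·0.4336 / (0.35·0.4336 + 0.2·0.5664) ≈ 0.5726
After 'does not convert': P(A) = 0.65·0.5726 / (0.65·0.5726 + 0.8·0.4274) ≈ 0.5212

0.5212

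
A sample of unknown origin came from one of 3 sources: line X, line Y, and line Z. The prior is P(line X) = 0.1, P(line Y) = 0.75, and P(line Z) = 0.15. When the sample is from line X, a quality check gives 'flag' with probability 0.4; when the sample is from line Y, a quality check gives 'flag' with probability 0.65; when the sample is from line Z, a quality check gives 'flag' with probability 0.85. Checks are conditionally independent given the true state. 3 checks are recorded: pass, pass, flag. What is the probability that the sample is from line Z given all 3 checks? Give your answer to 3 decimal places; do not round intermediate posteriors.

After 'pass': normaliser = 0.6·0.1000 + 0.35·0.7500 + 0.15·0.1500; P(line X) ≈ 0.1739, P(line Y) ≈ 0.7609, P(line Z) ≈ 0.0652
After 'pass': normaliser = 0.6·0.1739 + 0.35·0.7609 + 0.15·0.0652; P(line X) ≈ 0.2743, P(line Y) ≈ 0.7000, P(line Z) ≈ 0.0257
After 'flag': normaliser = 0.4·0.2743 + 0.65·0.7000 + 0.85·0.0257; P(line X) ≈ 0.1870, P(line Y) ≈ 0.7757, P(line Z) ≈ 0.0373

0.037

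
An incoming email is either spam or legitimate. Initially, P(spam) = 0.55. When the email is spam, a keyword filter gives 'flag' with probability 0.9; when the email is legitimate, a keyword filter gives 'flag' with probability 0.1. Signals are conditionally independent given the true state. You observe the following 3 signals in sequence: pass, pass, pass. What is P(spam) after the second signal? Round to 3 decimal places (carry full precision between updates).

After 'pass': P(spam) = 0.1·0.5500 / (0.1·0.5500 + 0.9·0.4500) ≈ 0.1196
After 'pass': P(spam) = 0.1·0.1196 / (0.1·0.1196 + 0.9·0.8804) ≈ 0.0149

0.015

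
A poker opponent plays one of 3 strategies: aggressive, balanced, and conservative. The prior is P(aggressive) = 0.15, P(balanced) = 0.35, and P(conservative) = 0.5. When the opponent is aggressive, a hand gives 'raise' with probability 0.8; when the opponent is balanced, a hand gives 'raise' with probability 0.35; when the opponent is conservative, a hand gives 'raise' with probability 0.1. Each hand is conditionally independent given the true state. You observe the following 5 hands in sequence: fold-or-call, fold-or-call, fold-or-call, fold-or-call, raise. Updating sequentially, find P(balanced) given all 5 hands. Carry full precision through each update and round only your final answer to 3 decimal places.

0.399

After 'fold-or-call': normaliser = 0.2·0.1500 + 0.65·0.3500 + 0.9·0.5000; P(aggressive) ≈ 0.0424, P(balanced) ≈ 0.3216, P(conservative) ≈ 0.6360
After 'fold-or-call': normaliser = 0.2·0.0424 + 0.65·0.3216 + 0.9·0.6360; P(aggressive) ≈ 0.0107, P(balanced) ≈ 0.2646, P(conservative) ≈ 0.7247
After 'fold-or-call': normaliser = 0.2·0.0107 + 0.65·0.2646 + 0.9·0.7247; P(aggressive) ≈ 0.0026, P(balanced) ≈ 0.2081, P(conservative) ≈ 0.7893
After 'fold-or-call': normaliser = 0.2·0.0026 + 0.65·0.2081 + 0.9·0.7893; P(aggressive) ≈ 0.0006, P(balanced) ≈ 0.1599, P(conservative) ≈ 0.8395
After 'raise': normaliser = 0.8·0.0006 + 0.35·0.1599 + 0.1·0.8395; P(aggressive) ≈ 0.0035, P(balanced) ≈ 0.3986, P(conservative) ≈ 0.5979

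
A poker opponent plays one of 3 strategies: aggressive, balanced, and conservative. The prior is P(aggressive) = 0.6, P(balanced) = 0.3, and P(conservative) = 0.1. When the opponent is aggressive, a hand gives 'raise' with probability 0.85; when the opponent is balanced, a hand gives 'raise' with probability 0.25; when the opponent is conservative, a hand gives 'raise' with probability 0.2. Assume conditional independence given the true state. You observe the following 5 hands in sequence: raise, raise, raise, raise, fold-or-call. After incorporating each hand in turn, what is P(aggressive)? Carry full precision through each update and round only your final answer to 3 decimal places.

0.979

After 'raise': normaliser = 0.85·0.6000 + 0.25·0.3000 + 0.2·0.1000; P(aggressive) ≈ 0.8430, P(balanced) ≈ 0.1240, P(conservative) ≈ 0.0331
After 'raise': normaliser = 0.85·0.8430 + 0.25·0.1240 + 0.2·0.0331; P(aggressive) ≈ 0.9501, P(balanced) ≈ 0.0411, P(conservative) ≈ 0.0088
After 'raise': normaliser = 0.85·0.9501 + 0.25·0.0411 + 0.2·0.0088; P(aggressive) ≈ 0.9853, P(balanced) ≈ 0.0125, P(conservative) ≈ 0.0021
After 'raise': normaliser = 0.85·0.9853 + 0.25·0.0125 + 0.2·0.0021; P(aggressive) ≈ 0.9958, P(balanced) ≈ 0.0037, P(conservative) ≈ 0.0005
After 'fold-or-call': normaliser = 0.15·0.9958 + 0.75·0.0037 + 0.8·0.0005; P(aggressive) ≈ 0.9790, P(balanced) ≈ 0.0183, P(conservative) ≈ 0.0027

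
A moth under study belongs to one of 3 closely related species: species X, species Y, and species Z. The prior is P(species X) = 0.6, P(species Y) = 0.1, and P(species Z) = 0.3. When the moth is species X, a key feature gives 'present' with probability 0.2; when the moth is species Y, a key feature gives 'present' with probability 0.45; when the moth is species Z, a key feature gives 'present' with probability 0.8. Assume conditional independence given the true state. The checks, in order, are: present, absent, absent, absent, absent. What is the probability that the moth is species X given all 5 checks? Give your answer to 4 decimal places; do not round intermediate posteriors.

After 'present': normaliser = 0.2·0.6000 + 0.45·0.1000 + 0.8·0.3000; P(species X) ≈ 0.2963, P(species Y) ≈ 0.1111, P(species Z) ≈ 0.5926
After 'absent': normaliser = 0.8·0.2963 + 0.55·0.1111 + 0.2·0.5926; P(species X) ≈ 0.5689, P(species Y) ≈ 0.1467, P(species Z) ≈ 0.2844
After 'absent': normaliser = 0.8·0.5689 + 0.55·0.1467 + 0.2·0.2844; P(species X) ≈ 0.7679, P(species Y) ≈ 0.1361, P(species Z) ≈ 0.0960
After 'absent': normaliser = 0.8·0.7679 + 0.55·0.1361 + 0.2·0.0960; P(species X) ≈ 0.8672, P(species Y) ≈ 0.1057, P(species Z) ≈ 0.0271
After 'absent': normaliser = 0.8·0.8672 + 0.55·0.1057 + 0.2·0.0271; P(species X) ≈ 0.9161, P(species Y) ≈ 0.0767, P(species Z) ≈ 0.0072

0.9161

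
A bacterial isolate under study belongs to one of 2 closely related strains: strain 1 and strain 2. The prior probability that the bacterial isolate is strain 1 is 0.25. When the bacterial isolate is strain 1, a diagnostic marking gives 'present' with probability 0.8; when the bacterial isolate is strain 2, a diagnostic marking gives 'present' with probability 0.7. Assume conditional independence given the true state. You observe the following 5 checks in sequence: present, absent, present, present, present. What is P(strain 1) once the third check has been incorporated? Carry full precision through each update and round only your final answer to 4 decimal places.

After 'present': P(strain 1) = 0.8·0.2500 / (0.8·0.2500 + 0.7·0.7500) ≈ 0.2759
After 'absent': P(strain 1) = 0.2·0.2759 / (0.2·0.2759 + 0.3·0.7241) ≈ 0.2025
After 'present': P(strain 1) = 0.8·0.2025 / (0.8·0.2025 + 0.7·0.7975) ≈ 0.2250

0.2250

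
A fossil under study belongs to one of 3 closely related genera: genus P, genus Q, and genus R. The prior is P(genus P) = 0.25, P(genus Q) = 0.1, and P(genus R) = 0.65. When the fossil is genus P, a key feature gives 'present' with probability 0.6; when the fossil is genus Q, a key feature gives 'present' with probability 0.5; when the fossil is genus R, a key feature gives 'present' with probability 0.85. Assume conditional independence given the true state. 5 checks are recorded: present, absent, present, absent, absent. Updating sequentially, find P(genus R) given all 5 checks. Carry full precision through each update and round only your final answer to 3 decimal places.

After 'present': normaliser = 0.6·0.2500 + 0.5·0.1000 + 0.85·0.6500; P(genus P) ≈ 0.1993, P(genus Q) ≈ 0.0664, P(genus R) ≈ 0.7342
After 'absent': normaliser = 0.4·0.1993 + 0.5·0.0664 + 0.15·0.7342; P(genus P) ≈ 0.3574, P(genus Q) ≈ 0.1489, P(genus R) ≈ 0.4937
After 'present': normaliser = 0.6·0.3574 + 0.5·0.1489 + 0.85·0.4937; P(genus P) ≈ 0.3027, P(genus Q) ≈ 0.1051, P(genus R) ≈ 0.5922
After 'absent': normaliser = 0.4·0.3027 + 0.5·0.1051 + 0.15·0.5922; P(genus P) ≈ 0.4613, P(genus Q) ≈ 0.2002, P(genus R) ≈ 0.3385
After 'absent': normaliser = 0.4·0.4613 + 0.5·0.2002 + 0.15·0.3385; P(genus P) ≈ 0.5501, P(genus Q) ≈ 0.2985, P(genus R) ≈ 0.1514

0.151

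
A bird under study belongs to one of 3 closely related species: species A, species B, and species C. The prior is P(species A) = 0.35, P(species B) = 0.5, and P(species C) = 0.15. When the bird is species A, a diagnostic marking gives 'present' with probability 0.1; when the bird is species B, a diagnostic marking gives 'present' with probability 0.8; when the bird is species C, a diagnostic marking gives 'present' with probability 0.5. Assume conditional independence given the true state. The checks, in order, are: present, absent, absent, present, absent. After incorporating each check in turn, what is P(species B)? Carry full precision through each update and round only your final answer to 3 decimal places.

0.261

After 'present': normaliser = 0.1·0.3500 + 0.8·0.5000 + 0.5·0.1500; P(species A) ≈ 0.0686, P(species B) ≈ 0.7843, P(species C) ≈ 0.1471
After 'absent': normaliser = 0.9·0.0686 + 0.2·0.7843 + 0.5·0.1471; P(species A) ≈ 0.2114, P(species B) ≈ 0.5369, P(species C) ≈ 0.2517
After 'absent': normaliser = 0.9·0.2114 + 0.2·0.5369 + 0.5·0.2517; P(species A) ≈ 0.4493, P(species B) ≈ 0.2536, P(species C) ≈ 0.2971
After 'present': normaliser = 0.1·0.4493 + 0.8·0.2536 + 0.5·0.2971; P(species A) ≈ 0.1134, P(species B) ≈ 0.5118, P(species C) ≈ 0.3749
After 'absent': normaliser = 0.9·0.1134 + 0.2·0.5118 + 0.5·0.3749; P(species A) ≈ 0.2604, P(species B) ≈ 0.2613, P(species C) ≈ 0.4784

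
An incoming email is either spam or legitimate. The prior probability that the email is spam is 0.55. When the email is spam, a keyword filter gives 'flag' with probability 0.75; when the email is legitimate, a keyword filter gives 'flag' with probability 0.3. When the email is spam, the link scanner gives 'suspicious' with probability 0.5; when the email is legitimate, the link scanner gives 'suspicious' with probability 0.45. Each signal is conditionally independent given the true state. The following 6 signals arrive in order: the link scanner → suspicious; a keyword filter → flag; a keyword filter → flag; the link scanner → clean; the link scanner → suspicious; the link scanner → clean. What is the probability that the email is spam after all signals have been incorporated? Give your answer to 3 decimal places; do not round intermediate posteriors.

0.886

After the link scanner='suspicious': P(spam) = 0.5·0.5500 / (0.5·0.5500 + 0.45·0.4500) ≈ 0.5759
After a keyword filter='flag': P(spam) = 0.75·0.5759 / (0.75·0.5759 + 0.3·0.4241) ≈ 0.7725
After a keyword filter='flag': P(spam) = 0.75·0.7725 / (0.75·0.7725 + 0.3·0.2275) ≈ 0.8946
After the link scanner='clean': P(spam) = 0.5·0.8946 / (0.5·0.8946 + 0.55·0.1054) ≈ 0.8853
After the link scanner='suspicious': P(spam) = 0.5·0.8853 / (0.5·0.8853 + 0.45·0.1147) ≈ 0.8955
After the link scanner='clean': P(spam) = 0.5·0.8955 / (0.5·0.8955 + 0.55·0.1045) ≈ 0.8863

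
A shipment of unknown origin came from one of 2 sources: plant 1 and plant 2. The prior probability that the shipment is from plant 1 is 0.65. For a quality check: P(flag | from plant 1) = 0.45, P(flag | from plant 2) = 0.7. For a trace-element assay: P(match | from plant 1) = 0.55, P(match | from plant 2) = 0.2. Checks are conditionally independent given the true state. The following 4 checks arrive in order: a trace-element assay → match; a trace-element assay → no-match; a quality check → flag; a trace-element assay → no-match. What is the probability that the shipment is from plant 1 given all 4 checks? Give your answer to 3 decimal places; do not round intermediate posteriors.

0.510

After a trace-element assay='match': P(plant 1) = 0.55·0.6500 / (0.55·0.6500 + 0.2·0.3500) ≈ 0.8363
After a trace-element assay='no-match': P(plant 1) = 0.45·0.8363 / (0.45·0.8363 + 0.8·0.1637) ≈ 0.7418
After a quality check='flag': P(plant 1) = 0.45·0.7418 / (0.45·0.7418 + 0.7·0.2582) ≈ 0.6487
After a trace-element assay='no-match': P(plant 1) = 0.45·0.6487 / (0.45·0.6487 + 0.8·0.3513) ≈ 0.5095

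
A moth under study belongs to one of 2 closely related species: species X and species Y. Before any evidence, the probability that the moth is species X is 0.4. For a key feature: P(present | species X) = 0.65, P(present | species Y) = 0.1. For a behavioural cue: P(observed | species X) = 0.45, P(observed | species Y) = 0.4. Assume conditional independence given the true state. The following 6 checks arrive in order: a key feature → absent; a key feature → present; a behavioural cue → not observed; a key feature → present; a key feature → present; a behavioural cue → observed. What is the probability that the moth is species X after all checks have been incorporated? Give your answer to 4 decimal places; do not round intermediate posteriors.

0.9866

After a key feature='absent': P(species X) = 0.35·0.4000 / (0.35·0.4000 + 0.9·0.6000) ≈ 0.2059
After a key feature='present': P(species X) = 0.65·0.2059 / (0.65·0.2059 + 0.1·0.7941) ≈ 0.6276
After a behavioural cue='not observed': P(species X) = 0.55·0.6276 / (0.55·0.6276 + 0.6·0.3724) ≈ 0.6070
After a key feature='present': P(species X) = 0.65·0.6070 / (0.65·0.6070 + 0.1·0.3930) ≈ 0.9094
After a key feature='present': P(species X) = 0.65·0.9094 / (0.65·0.9094 + 0.1·0.0906) ≈ 0.9849
After a behavioural cue='observed': P(species X) = 0.45·0.9849 / (0.45·0.9849 + 0.4·0.0151) ≈ 0.9866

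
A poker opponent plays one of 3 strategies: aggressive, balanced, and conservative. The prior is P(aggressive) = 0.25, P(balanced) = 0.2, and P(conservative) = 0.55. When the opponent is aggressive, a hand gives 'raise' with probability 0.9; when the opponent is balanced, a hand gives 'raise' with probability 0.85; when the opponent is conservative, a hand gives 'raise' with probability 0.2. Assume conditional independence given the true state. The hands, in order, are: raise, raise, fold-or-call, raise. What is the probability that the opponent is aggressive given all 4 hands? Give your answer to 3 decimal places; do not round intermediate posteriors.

0.454

After 'raise': normaliser = 0.9·0.2500 + 0.85·0.2000 + 0.2·0.5500; P(aggressive) ≈ 0.4455, P(balanced) ≈ 0.3366, P(conservative) ≈ 0.2178
After 'raise': normaliser = 0.9·0.4455 + 0.85·0.3366 + 0.2·0.2178; P(aggressive) ≈ 0.5488, P(balanced) ≈ 0.3916, P(conservative) ≈ 0.0596
After 'fold-or-call': normaliser = 0.1·0.5488 + 0.15·0.3916 + 0.8·0.0596; P(aggressive) ≈ 0.3402, P(balanced) ≈ 0.3641, P(conservative) ≈ 0.2957
After 'raise': normaliser = 0.9·0.3402 + 0.85·0.3641 + 0.2·0.2957; P(aggressive) ≈ 0.4537, P(balanced) ≈ 0.4587, P(conservative) ≈ 0.0876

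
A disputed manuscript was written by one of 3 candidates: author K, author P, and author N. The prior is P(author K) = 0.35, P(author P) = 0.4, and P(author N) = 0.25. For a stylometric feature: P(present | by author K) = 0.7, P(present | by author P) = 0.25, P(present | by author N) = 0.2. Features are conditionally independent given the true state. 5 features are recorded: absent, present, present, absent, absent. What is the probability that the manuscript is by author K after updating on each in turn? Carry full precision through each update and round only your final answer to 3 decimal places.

0.228

After 'absent': normaliser = 0.3·0.3500 + 0.75·0.4000 + 0.8·0.2500; P(author K) ≈ 0.1736, P(author P) ≈ 0.4959, P(author N) ≈ 0.3306
After 'present': normaliser = 0.7·0.1736 + 0.25·0.4959 + 0.2·0.3306; P(author K) ≈ 0.3899, P(author P) ≈ 0.3979, P(author N) ≈ 0.2122
After 'present': normaliser = 0.7·0.3899 + 0.25·0.3979 + 0.2·0.2122; P(author K) ≈ 0.6579, P(author P) ≈ 0.2398, P(author N) ≈ 0.1023
After 'absent': normaliser = 0.3·0.6579 + 0.75·0.2398 + 0.8·0.1023; P(author K) ≈ 0.4300, P(author P) ≈ 0.3917, P(author N) ≈ 0.1783
After 'absent': normaliser = 0.3·0.4300 + 0.75·0.3917 + 0.8·0.1783; P(author K) ≈ 0.2281, P(author P) ≈ 0.5196, P(author N) ≈ 0.2522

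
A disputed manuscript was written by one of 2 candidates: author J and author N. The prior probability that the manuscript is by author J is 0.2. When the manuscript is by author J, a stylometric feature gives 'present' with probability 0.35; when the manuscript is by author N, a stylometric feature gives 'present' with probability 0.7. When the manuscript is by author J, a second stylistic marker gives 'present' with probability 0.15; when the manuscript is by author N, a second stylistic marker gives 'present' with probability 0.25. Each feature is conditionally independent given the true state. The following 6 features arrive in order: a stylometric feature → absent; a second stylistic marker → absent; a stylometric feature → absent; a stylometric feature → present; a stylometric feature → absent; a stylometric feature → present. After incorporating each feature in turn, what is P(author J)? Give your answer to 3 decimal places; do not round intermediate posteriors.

After a stylometric feature='absent': P(author J) = 0.65·0.2000 / (0.65·0.2000 + 0.3·0.8000) ≈ 0.3514
After a second stylistic marker='absent': P(author J) = 0.85·0.3514 / (0.85·0.3514 + 0.75·0.6486) ≈ 0.3804
After a stylometric feature='absent': P(author J) = 0.65·0.3804 / (0.65·0.3804 + 0.3·0.6196) ≈ 0.5708
After a stylometric feature='present': P(author J) = 0.35·0.5708 / (0.35·0.5708 + 0.7·0.4292) ≈ 0.3994
After a stylometric feature='absent': P(author J) = 0.65·0.3994 / (0.65·0.3994 + 0.3·0.6006) ≈ 0.5903
After a stylometric feature='present': P(author J) = 0.35·0.5903 / (0.35·0.5903 + 0.7·0.4097) ≈ 0.4188

0.419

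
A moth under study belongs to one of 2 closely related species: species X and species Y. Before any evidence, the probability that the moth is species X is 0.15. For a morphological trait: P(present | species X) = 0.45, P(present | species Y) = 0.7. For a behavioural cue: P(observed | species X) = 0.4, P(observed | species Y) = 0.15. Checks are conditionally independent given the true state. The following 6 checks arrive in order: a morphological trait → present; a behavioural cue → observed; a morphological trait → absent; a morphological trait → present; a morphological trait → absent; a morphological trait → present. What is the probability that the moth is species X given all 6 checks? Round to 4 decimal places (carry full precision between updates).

0.2959

After a morphological trait='present': P(species X) = 0.45·0.1500 / (0.45·0.1500 + 0.7·0.8500) ≈ 0.1019
After a behavioural cue='observed': P(species X) = 0.4·0.1019 / (0.4·0.1019 + 0.15·0.8981) ≈ 0.2323
After a morphological trait='absent': P(species X) = 0.55·0.2323 / (0.55·0.2323 + 0.3·0.7677) ≈ 0.3568
After a morphological trait='present': P(species X) = 0.45·0.3568 / (0.45·0.3568 + 0.7·0.6432) ≈ 0.2628
After a morphological trait='absent': P(species X) = 0.55·0.2628 / (0.55·0.2628 + 0.3·0.7372) ≈ 0.3953
After a morphological trait='present': P(species X) = 0.45·0.3953 / (0.45·0.3953 + 0.7·0.6047) ≈ 0.2959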